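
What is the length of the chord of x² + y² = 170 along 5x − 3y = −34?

Centre (0, 0), r² = 170. Perpendicular distance d from centre to line = |34| / √34 = 34/√34.
Chord = 2√(r² − d²) = 2·√(136) = 4√34.

4√34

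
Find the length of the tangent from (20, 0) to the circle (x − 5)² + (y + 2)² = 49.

Centre (5, −2), r² = 49. |PO|² = (15)² + (2)² = 229.
The tangent meets the radius at right angles, so tangent² = |PO|² − r² = 229 − 49 = 180.

6√5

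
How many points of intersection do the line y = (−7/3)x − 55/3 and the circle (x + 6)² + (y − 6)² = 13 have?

Substituting the line into the circle gives 58x² + 1130x + 5536 = 0.
Discriminant = (1130)² − 4·58·(5536) = −7452 < 0.
No real roots: the line does not meet the circle.

0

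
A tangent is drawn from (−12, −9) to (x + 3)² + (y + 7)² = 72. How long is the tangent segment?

√13

With centre O = (−3, −7), |OP|² = 85 and r² = 72.
Power of the point: PT² = |PO|² − r² = 13, so PT = √13.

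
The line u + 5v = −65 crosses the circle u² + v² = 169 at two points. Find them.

(−5, −12) and (0, −13)

Express v = (−65 − u)/5 and substitute into the circle:
26u² + 130u = 0  ⟹  u² + 5u = 0
u = 0 or u = −5, giving (0, −13) and (−5, −12).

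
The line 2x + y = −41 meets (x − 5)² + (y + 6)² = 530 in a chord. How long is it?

10√5

The distance from (5, −6) to the line is 45/√5, and r² = 530.
Chord = 2√(r² − d²) = 2·√(125) = 10√5.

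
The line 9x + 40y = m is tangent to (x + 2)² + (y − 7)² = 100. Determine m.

Tangency holds when the distance from the centre (−2, 7) to the line equals the radius 10:
|9·(−2) + 40·7 − m| / √1681 = 10
|m − (262)| = 10·41, so m = 672 or m = −148.

m = −148 or m = 672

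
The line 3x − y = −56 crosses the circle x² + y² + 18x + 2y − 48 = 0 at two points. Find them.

Substitute y = 3x + 56:
10x² + 360x + 3200 = 0  ⟹  x² + 36x + 320 = 0
x = −16 or x = −20, giving (−16, 8) and (−20, −4).

(−20, −4) and (−16, 8)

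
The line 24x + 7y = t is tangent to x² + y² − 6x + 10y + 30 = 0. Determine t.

t = −13 or t = 87

For a tangent, require d(centre, line) = r = 2.
|24·3 + 7·(−5) − t| / √625 = 2
|t − (37)| = 2·25, so t = 87 or t = −13.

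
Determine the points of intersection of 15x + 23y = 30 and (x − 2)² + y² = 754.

Express y = (30 − 15x)/23 and substitute into the circle:
754x² − 3016x − 395850 = 0  ⟹  x² − 4x − 525 = 0
x = 25 or x = −21, giving (25, −15) and (−21, 15).

(−21, 15) and (25, −15)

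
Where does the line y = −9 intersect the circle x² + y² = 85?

(−2, −9) and (2, −9)

From the line, y = −9. Substituting:
x² − 4 = 0
x = 2 or x = −2, giving (2, −9) and (−2, −9).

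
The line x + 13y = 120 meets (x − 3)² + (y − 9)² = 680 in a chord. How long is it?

Express y = (120 − x)/13 and substitute into the circle:
170x² − 1020x − 113390 = 0  ⟹  x² − 6x − 667 = 0
x = 29 or x = −23, giving (29, 7) and (−23, 11).
|(29, 7) − (−23, 11)| = √((52)² + (−4)²) = 4√170.

4√170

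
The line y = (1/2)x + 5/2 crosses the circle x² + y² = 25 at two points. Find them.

From the line, y = (5 + x)/2. Substituting:
5x² + 10x − 75 = 0  ⟹  x² + 2x − 15 = 0
x = 3 or x = −5, giving (3, 4) and (−5, 0).

(−5, 0) and (3, 4)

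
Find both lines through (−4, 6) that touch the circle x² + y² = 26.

Let a tangent through (−4, 6) have slope m. Its distance from (0, 0) must equal √26:
(4m − (−6))² = 26(m² + 1)
5m² − 24m − 5 = 0, so m = 5 or m = −1/5.
Through (−4, 6) these give 5x − y = −26 and x + 5y = 26.

5x − y = −26 and x + 5y = 26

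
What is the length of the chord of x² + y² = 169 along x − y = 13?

13√2

The distance from (0, 0) to the line is 13/√2, and r² = 169.
Half the chord is √(r² − d²) = √(169/2), so the full chord is 13√2.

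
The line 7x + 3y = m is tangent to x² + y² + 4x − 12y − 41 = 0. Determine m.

Tangency holds when the distance from the centre (−2, 6) to the line equals the radius 9:
|7·(−2) + 3·6 − m| / √58 = 9
|m − (4)| = 9√58.

m = 4 ± 9√58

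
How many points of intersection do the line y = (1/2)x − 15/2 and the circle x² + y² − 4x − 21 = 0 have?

0

Substituting the line into the circle gives 5x² − 46x + 141 = 0.
Discriminant = (−46)² − 4·5·(141) = −704 < 0.
No real roots: the line does not meet the circle.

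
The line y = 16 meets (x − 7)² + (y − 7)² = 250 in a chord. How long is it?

The distance from (7, 7) to the line is 9, and r² = 250.
Half the chord is √(r² − d²) = √(169), so the full chord is 26.

26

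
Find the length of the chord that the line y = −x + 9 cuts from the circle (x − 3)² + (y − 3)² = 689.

Express y = −x + 9 and substitute into the circle:
2x² − 18x − 644 = 0  ⟹  x² − 9x − 322 = 0
x = 23 or x = −14, giving (23, −14) and (−14, 23).
Chord length = distance between (23, −14) and (−14, 23) = √2738 = 37√2.

37√2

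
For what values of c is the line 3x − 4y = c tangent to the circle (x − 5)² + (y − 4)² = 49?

For a tangent, require d(centre, line) = r = 7.
|3·5 − 4·4 − c| / √25 = 7
|c − (−1)| = 7·5, so c = 34 or c = −36.

c = −36 or c = 34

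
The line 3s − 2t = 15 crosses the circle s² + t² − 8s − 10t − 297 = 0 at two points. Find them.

(−3, −12) and (17, 18)

Substitute t = (−15 + 3s)/2:
13s² − 182s − 663 = 0  ⟹  s² − 14s − 51 = 0
s = 17 or s = −3, giving (17, 18) and (−3, −12).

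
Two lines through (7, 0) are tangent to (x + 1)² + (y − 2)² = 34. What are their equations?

Write the tangent as mx − y + (0 − m·(7)) = 0 and set its distance from the centre to √34:
(−8m − (2))² = 34(m² + 1)
15m² + 16m − 15 = 0, so m = 3/5 or m = −5/3.
Through (7, 0) these give 3x − 5y = 21 and 5x + 3y = 35.

3x − 5y = 21 and 5x + 3y = 35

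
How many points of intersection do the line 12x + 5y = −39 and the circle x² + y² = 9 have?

1

d² = (12·0 + 5·0 − (−39))²/169 = 9; r² = 9.
Since d² = r², the line is tangent.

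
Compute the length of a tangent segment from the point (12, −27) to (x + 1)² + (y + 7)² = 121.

With centre O = (−1, −7), |OP|² = 569 and r² = 121.
Power of the point: PT² = |PO|² − r² = 448, so PT = 8√7.

8√7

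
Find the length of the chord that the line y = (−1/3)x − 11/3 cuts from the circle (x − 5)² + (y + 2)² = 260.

10√10

Express y = (−11 − x)/3 and substitute into the circle:
10x² − 80x − 2090 = 0  ⟹  x² − 8x − 209 = 0
x = 19 or x = −11, giving (19, −10) and (−11, 0).
|(19, −10) − (−11, 0)| = √((30)² + (−10)²) = 10√10.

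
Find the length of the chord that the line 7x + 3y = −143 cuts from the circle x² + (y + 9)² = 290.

2√58

Substitute y = (−143 − 7x)/3:
58x² + 1624x + 10846 = 0  ⟹  x² + 28x + 187 = 0
x = −11 or x = −17, giving (−11, −22) and (−17, −8).
Chord length = distance between (−11, −22) and (−17, −8) = √232 = 2√58.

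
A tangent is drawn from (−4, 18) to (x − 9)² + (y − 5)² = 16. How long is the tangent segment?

√322

Centre (9, 5), r² = 16. |PO|² = (−13)² + (13)² = 338.
The tangent meets the radius at right angles, so tangent² = |PO|² − r² = 338 − 16 = 322.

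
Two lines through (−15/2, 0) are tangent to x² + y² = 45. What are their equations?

Write the tangent as mx − y + (0 − m·(−15/2)) = 0 and set its distance from the centre to 3√5:
[m·(15/2) − (0)]² = 45(m² + 1)
m² − 4 = 0, so m = −2 or m = 2.
With m = −2: 2x + y = −15. With m = 2: 2x − y = −15.

2x + y = −15 and 2x − y = −15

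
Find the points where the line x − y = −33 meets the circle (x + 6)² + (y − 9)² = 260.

Express y = x + 33 and substitute into the circle:
2x² + 60x + 352 = 0  ⟹  x² + 30x + 176 = 0
x = −8 or x = −22, giving (−8, 25) and (−22, 11).

(−22, 11) and (−8, 25)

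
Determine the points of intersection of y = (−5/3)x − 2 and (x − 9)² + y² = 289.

From the line, y = (−6 − 5x)/3. Substituting:
34x² − 102x − 1836 = 0  ⟹  x² − 3x − 54 = 0
x = 9 or x = −6, giving (9, −17) and (−6, 8).

(−6, 8) and (9, −17)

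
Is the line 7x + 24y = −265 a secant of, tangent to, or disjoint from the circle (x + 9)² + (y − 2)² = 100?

Substituting the line into the circle gives 625x² + 14750x + 87025 = 0.
Discriminant = (14750)² − 4·625·(87025) = 0.
A repeated root: the line is tangent.

tangent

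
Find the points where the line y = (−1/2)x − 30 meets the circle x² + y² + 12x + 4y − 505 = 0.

Express y = (−60 − x)/2 and substitute into the circle:
5x² + 160x + 1100 = 0  ⟹  x² + 32x + 220 = 0
x = −10 or x = −22, giving (−10, −25) and (−22, −19).

(−22, −19) and (−10, −25)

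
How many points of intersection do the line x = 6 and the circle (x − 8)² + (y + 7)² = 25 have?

Substituting the line into the circle gives y² + 14y + 28 = 0.
Δ = 196 − 112 = 84.
Two real roots: the line is a secant.

2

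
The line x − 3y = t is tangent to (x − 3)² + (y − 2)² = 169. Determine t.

Tangency holds when the distance from the centre (3, 2) to the line equals the radius 13:
|1·3 − 3·2 − t| / √10 = 13
|t − (−3)| = 13√10.

t = −3 ± 13√10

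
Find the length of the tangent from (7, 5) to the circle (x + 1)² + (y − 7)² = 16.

2√13

With centre O = (−1, 7), |OP|² = 68 and r² = 16.
Power of the point: PT² = |PO|² − r² = 52, so PT = 2√13.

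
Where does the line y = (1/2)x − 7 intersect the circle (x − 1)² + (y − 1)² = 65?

(0, −7) and (8, −3)

Express y = (−14 + x)/2 and substitute into the circle:
5x² − 40x = 0  ⟹  x² − 8x = 0
x = 8 or x = 0, giving (8, −3) and (0, −7).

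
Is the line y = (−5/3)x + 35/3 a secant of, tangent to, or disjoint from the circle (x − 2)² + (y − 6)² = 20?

secant

d² = (5·2 + 3·6 − (35))²/34 = 49/34; r² = 20.
Since d² < r², the line cuts the circle twice.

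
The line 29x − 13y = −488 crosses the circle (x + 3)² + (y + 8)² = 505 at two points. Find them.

From the line, y = (488 + 29x)/13. Substituting:
1010x² + 35350x + 266640 = 0  ⟹  x² + 35x + 264 = 0
x = −11 or x = −24, giving (−11, 13) and (−24, −16).

(−24, −16) and (−11, 13)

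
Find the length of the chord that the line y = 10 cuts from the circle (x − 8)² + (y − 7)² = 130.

22

The distance from (8, 7) to the line is 3, and r² = 130.
Chord = 2√(r² − d²) = 2·√(121) = 22.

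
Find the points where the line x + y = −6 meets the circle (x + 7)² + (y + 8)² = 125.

Express y = −x − 6 and substitute into the circle:
2x² + 10x − 72 = 0  ⟹  x² + 5x − 36 = 0
x = 4 or x = −9, giving (4, −10) and (−9, 3).

(−9, 3) and (4, −10)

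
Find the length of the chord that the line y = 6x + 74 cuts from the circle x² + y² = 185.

2√37

The distance from (0, 0) to the line is 74/√37, and r² = 185.
Half the chord is √(r² − d²) = √(37), so the full chord is 2√37.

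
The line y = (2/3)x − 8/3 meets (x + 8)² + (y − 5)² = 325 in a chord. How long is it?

From the line, y = (−8 + 2x)/3. Substituting:
13x² + 52x − 1820 = 0  ⟹  x² + 4x − 140 = 0
x = 10 or x = −14, giving (10, 4) and (−14, −12).
|(10, 4) − (−14, −12)| = √((24)² + (16)²) = 8√13.

8√13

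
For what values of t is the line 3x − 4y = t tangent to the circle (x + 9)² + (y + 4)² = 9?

The line touches the circle iff its distance from (−9, −4) is 3:
|3·(−9) − 4·(−4) − t| / √25 = 3
|t − (−11)| = 3·5, so t = 4 or t = −26.

t = −26 or t = 4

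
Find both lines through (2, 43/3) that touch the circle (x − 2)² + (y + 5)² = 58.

Write the tangent as mx − y + (43/3 − m·(2)) = 0 and set its distance from the centre to √58:
(0m − (−58/3))² = 58(m² + 1)
9m² − 49 = 0, so m = 7/3 or m = −7/3.
Through (2, 43/3) these give 7x − 3y = −29 and 7x + 3y = 57.

7x − 3y = −29 and 7x + 3y = 57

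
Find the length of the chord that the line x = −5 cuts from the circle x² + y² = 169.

24

Centre (0, 0), r² = 169. Perpendicular distance d from centre to line = |5| / √1 = 5.
Half the chord is √(r² − d²) = √(144), so the full chord is 24.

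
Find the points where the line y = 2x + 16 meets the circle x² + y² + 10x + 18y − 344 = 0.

Express y = 2x + 16 and substitute into the circle:
5x² + 110x + 200 = 0  ⟹  x² + 22x + 40 = 0
x = −2 or x = −20, giving (−2, 12) and (−20, −24).

(−20, −24) and (−2, 12)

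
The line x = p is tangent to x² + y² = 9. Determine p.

p = −3 or p = 3

The line touches the circle iff its distance from (0, 0) is 3:
|1·0 + 0·0 − p| / √1 = 3
|p| = 3, so p = 3 or p = −3.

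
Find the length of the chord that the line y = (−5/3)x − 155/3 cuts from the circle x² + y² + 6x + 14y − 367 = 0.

√34

The distance from (−3, −7) to the line is 119/√34, and r² = 425.
Half the chord is √(r² − d²) = √(17/2), so the full chord is √34.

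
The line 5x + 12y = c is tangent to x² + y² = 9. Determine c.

c = −39 or c = 39

The line touches the circle iff its distance from (0, 0) is 3:
|5·0 + 12·0 − c| / √169 = 3
|c| = 3·13, so c = 39 or c = −39.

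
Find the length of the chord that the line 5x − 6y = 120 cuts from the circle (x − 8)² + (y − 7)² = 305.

Centre (8, 7), r² = 305. Perpendicular distance d from centre to line = |−122| / √61 = 122/√61.
Half the chord is √(r² − d²) = √(61), so the full chord is 2√61.

2√61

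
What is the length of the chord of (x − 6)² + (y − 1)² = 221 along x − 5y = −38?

Substitute y = (38 + x)/5:
26x² − 234x − 3536 = 0  ⟹  x² − 9x − 136 = 0
x = 17 or x = −8, giving (17, 11) and (−8, 6).
Chord length = distance between (17, 11) and (−8, 6) = √650 = 5√26.

5√26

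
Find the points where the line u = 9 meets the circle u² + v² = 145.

(9, −8) and (9, 8)

The line gives u = 9. Substituting into the circle:
v² − 64 = 0
v = 8 or v = −8, giving (9, 8) and (9, −8).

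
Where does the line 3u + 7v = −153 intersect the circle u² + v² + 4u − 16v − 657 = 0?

(−16, −15) and (−9, −18)

From the line, v = (−153 − 3u)/7. Substituting:
58u² + 1450u + 8352 = 0  ⟹  u² + 25u + 144 = 0
u = −9 or u = −16, giving (−9, −18) and (−16, −15).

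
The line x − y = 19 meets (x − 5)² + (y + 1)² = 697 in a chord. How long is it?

35√2

Centre (5, −1), r² = 697. Perpendicular distance d from centre to line = |−13| / √2 = 13/√2.
Chord = 2√(r² − d²) = 2·√(1225/2) = 35√2.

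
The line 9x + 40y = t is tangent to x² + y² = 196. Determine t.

Tangency holds when the distance from the centre (0, 0) to the line equals the radius 14:
|9·0 + 40·0 − t| / √1681 = 14
|t| = 14·41, so t = 574 or t = −574.

t = −574 or t = 574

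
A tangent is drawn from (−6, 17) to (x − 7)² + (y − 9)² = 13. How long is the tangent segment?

2√55

Centre (7, 9), r² = 13. |PO|² = (−13)² + (8)² = 233.
The tangent meets the radius at right angles, so tangent² = |PO|² − r² = 233 − 13 = 220.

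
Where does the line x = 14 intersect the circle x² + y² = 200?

The line gives x = 14. Substituting into the circle:
y² − 4 = 0
y = 2 or y = −2, giving (14, 2) and (14, −2).

(14, −2) and (14, 2)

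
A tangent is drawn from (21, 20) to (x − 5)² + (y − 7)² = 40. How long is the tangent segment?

√385

With centre O = (5, 7), |OP|² = 425 and r² = 40.
Power of the point: PT² = |PO|² − r² = 385, so PT = √385.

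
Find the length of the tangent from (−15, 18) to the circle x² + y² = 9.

6√15

With centre O = (0, 0), |OP|² = 549 and r² = 9.
The tangent meets the radius at right angles, so tangent² = |PO|² − r² = 549 − 9 = 540.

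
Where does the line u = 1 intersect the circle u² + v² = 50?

(1, −7) and (1, 7)

The line gives u = 1. Substituting into the circle:
v² − 49 = 0
v = 7 or v = −7, giving (1, 7) and (1, −7).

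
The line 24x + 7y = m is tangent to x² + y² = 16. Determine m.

For a tangent, require d(centre, line) = r = 4.
|24·0 + 7·0 − m| / √625 = 4
|m| = 4·25, so m = 100 or m = −100.

m = −100 or m = 100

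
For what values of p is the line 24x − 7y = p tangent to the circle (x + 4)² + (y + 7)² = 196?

p = −397 or p = 303

Tangency holds when the distance from the centre (−4, −7) to the line equals the radius 14:
|24·(−4) − 7·(−7) − p| / √625 = 14
|p − (−47)| = 14·25, so p = 303 or p = −397.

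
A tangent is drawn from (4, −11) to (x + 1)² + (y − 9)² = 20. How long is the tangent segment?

Centre (−1, 9), r² = 20. |PO|² = (5)² + (−20)² = 425.
The tangent meets the radius at right angles, so tangent² = |PO|² − r² = 425 − 20 = 405.

9√5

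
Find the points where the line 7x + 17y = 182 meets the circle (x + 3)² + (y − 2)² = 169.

(−8, 14) and (9, 7)

Substitute y = (182 − 7x)/17:
338x² − 338x − 24336 = 0  ⟹  x² − x − 72 = 0
x = 9 or x = −8, giving (9, 7) and (−8, 14).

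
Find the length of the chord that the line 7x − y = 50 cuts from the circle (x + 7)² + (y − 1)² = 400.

20√2

Express y = 7x − 50 and substitute into the circle:
50x² − 700x + 2250 = 0  ⟹  x² − 14x + 45 = 0
x = 9 or x = 5, giving (9, 13) and (5, −15).
|(9, 13) − (5, −15)| = √((4)² + (28)²) = 20√2.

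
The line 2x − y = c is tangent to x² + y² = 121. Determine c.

c = ±11√5

For a tangent, require d(centre, line) = r = 11.
|2·0 − 1·0 − c| / √5 = 11
|c| = 11√5.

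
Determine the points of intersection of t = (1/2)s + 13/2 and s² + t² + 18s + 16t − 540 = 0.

Substitute t = (13 + s)/2:
5s² + 130s − 1575 = 0  ⟹  s² + 26s − 315 = 0
s = 9 or s = −35, giving (9, 11) and (−35, −11).

(−35, −11) and (9, 11)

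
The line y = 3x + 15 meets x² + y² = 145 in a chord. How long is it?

From the line, y = 3x + 15. Substituting:
10x² + 90x + 80 = 0  ⟹  x² + 9x + 8 = 0
x = −1 or x = −8, giving (−1, 12) and (−8, −9).
Chord length = distance between (−1, 12) and (−8, −9) = √490 = 7√10.

7√10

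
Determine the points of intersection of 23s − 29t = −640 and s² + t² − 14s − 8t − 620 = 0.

(−19, 7) and (10, 30)

Substitute t = (640 + 23s)/29:
1370s² + 12330s − 260300 = 0  ⟹  s² + 9s − 190 = 0
s = 10 or s = −19, giving (10, 30) and (−19, 7).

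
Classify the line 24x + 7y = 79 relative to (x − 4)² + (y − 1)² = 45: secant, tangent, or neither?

secant

Substituting the line into the circle gives 625x² − 3848x + 3763 = 0.
Δ = 14807104 − 9407500 = 5399604.
Two real roots: the line is a secant.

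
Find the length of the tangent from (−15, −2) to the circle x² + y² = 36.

With centre O = (0, 0), |OP|² = 229 and r² = 36.
By the tangent–radius right angle, tangent length = √(|PO|² − r²) = √193.

√193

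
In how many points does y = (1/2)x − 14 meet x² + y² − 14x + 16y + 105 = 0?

d² = (1·7 − 2·(−8) − (28))²/5 = 5; r² = 8.
Since d² < r², the line cuts the circle twice.

2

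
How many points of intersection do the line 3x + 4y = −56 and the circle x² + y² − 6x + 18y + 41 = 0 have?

2

Substituting the line into the circle gives 25x² + 24x − 240 = 0.
Discriminant = (24)² − 4·25·(−240) = 24576 > 0.
Two real roots: the line is a secant.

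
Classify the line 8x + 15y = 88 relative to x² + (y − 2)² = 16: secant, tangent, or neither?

Substituting the line into the circle gives 289x² − 928x − 236 = 0.
Δ = 861184 − (−272816) = 1134000.
Two real roots: the line is a secant.

secant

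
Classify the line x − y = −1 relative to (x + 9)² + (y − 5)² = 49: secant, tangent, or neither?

Substituting the line into the circle gives 2x² + 10x + 48 = 0.
Discriminant = (10)² − 4·2·(48) = −284 < 0.
No real roots: the line does not meet the circle.

neither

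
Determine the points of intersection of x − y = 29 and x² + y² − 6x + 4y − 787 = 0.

(−1, −30) and (31, 2)

Express y = x − 29 and substitute into the circle:
2x² − 60x − 62 = 0  ⟹  x² − 30x − 31 = 0
x = 31 or x = −1, giving (31, 2) and (−1, −30).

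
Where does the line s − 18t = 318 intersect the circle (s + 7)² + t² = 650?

(−24, −19) and (12, −17)

From the line, t = (−318 + s)/18. Substituting:
325s² + 3900s − 93600 = 0  ⟹  s² + 12s − 288 = 0
s = 12 or s = −24, giving (12, −17) and (−24, −19).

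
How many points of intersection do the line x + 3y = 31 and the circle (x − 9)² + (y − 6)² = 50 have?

2

d² = (1·9 + 3·6 − (31))²/10 = 8/5; r² = 50.
Since d² < r², the line cuts the circle twice.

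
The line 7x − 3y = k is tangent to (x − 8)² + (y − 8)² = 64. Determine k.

Tangency holds when the distance from the centre (8, 8) to the line equals the radius 8:
|7·8 − 3·8 − k| / √58 = 8
|k − (32)| = 8√58.

k = 32 ± 8√58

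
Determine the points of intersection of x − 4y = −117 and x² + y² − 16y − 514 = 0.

(−17, 25) and (7, 31)

Express y = (117 + x)/4 and substitute into the circle:
17x² + 170x − 2023 = 0  ⟹  x² + 10x − 119 = 0
x = 7 or x = −17, giving (7, 31) and (−17, 25).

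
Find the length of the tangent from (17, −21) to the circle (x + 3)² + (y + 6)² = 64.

√561

With centre O = (−3, −6), |OP|² = 625 and r² = 64.
By the tangent–radius right angle, tangent length = √(|PO|² − r²) = √561.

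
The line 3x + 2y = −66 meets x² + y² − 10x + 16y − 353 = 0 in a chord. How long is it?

Centre (5, −8), r² = 442. Perpendicular distance d from centre to line = |65| / √13 = 65/√13.
Half the chord is √(r² − d²) = √(117), so the full chord is 6√13.

6√13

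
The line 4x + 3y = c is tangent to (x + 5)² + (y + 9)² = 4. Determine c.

The line touches the circle iff its distance from (−5, −9) is 2:
|4·(−5) + 3·(−9) − c| / √25 = 2
|c − (−47)| = 2·5, so c = −37 or c = −57.

c = −57 or c = −37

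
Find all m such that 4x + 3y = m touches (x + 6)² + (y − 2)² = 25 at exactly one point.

m = −43 or m = 7

The line touches the circle iff its distance from (−6, 2) is 5:
|4·(−6) + 3·2 − m| / √25 = 5
|m − (−18)| = 5·5, so m = 7 or m = −43.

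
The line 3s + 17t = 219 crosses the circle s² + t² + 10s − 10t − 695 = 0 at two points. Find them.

(−29, 18) and (22, 9)

Express t = (219 − 3s)/17 and substitute into the circle:
298s² + 2086s − 190124 = 0  ⟹  s² + 7s − 638 = 0
s = 22 or s = −29, giving (22, 9) and (−29, 18).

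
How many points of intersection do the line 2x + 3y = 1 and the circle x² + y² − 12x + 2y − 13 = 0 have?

2

Substituting the line into the circle gives 13x² − 124x − 110 = 0.
Δ = 15376 − (−5720) = 21096.
Two real roots: the line is a secant.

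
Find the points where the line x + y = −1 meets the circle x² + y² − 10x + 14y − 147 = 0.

From the line, y = −x − 1. Substituting:
2x² − 22x − 160 = 0  ⟹  x² − 11x − 80 = 0
x = 16 or x = −5, giving (16, −17) and (−5, 4).

(−5, 4) and (16, −17)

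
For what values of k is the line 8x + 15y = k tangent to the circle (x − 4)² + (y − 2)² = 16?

The line touches the circle iff its distance from (4, 2) is 4:
|8·4 + 15·2 − k| / √289 = 4
|k − (62)| = 4·17, so k = 130 or k = −6.

k = −6 or k = 130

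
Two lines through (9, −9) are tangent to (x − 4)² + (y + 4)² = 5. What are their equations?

A line y − (−9) = m(x − (9)) is tangent when its distance from (4, −4) is √5:
[m·(−5) − (5)]² = 5(m² + 1)
2m² + 5m + 2 = 0, so m = −1/2 or m = −2.
Through (9, −9) these give x + 2y = −9 and 2x + y = 9.

x + 2y = −9 and 2x + y = 9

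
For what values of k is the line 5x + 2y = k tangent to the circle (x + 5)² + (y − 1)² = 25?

k = −23 ± 5√29

Tangency holds when the distance from the centre (−5, 1) to the line equals the radius 5:
|5·(−5) + 2·1 − k| / √29 = 5
|k − (−23)| = 5√29.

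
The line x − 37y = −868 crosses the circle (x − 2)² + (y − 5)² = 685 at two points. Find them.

(−17, 23) and (20, 24)

From the line, y = (868 + x)/37. Substituting:
1370x² − 4110x − 465800 = 0  ⟹  x² − 3x − 340 = 0
x = 20 or x = −17, giving (20, 24) and (−17, 23).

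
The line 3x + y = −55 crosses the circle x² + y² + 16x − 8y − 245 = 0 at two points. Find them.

(−23, 14) and (−14, −13)

Express y = −3x − 55 and substitute into the circle:
10x² + 370x + 3220 = 0  ⟹  x² + 37x + 322 = 0
x = −14 or x = −23, giving (−14, −13) and (−23, 14).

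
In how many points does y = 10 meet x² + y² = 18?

0

Substituting the line into the circle gives x² + 82 = 0.
Δ = 0 − 328 = −328.
No real roots: the line does not meet the circle.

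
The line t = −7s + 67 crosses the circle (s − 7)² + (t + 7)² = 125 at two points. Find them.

From the line, t = −7s + 67. Substituting:
50s² − 1050s + 5400 = 0  ⟹  s² − 21s + 108 = 0
s = 12 or s = 9, giving (12, −17) and (9, 4).

(9, 4) and (12, −17)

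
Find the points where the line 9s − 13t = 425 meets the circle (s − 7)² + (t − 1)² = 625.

From the line, t = (−425 + 9s)/13. Substituting:
250s² − 10250s + 94500 = 0  ⟹  s² − 41s + 378 = 0
s = 27 or s = 14, giving (27, −14) and (14, −23).

(14, −23) and (27, −14)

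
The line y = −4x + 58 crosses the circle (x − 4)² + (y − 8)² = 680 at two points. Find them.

(6, 34) and (18, −14)

From the line, y = −4x + 58. Substituting:
17x² − 408x + 1836 = 0  ⟹  x² − 24x + 108 = 0
x = 18 or x = 6, giving (18, −14) and (6, 34).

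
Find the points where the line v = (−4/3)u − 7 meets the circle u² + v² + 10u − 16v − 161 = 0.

(−18, 17) and (0, −7)

Express v = (−21 − 4u)/3 and substitute into the circle:
25u² + 450u = 0  ⟹  u² + 18u = 0
u = 0 or u = −18, giving (0, −7) and (−18, 17).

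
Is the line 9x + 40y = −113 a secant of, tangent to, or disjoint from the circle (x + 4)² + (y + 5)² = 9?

Substituting the line into the circle gives 1681x² + 11234x + 18769 = 0.
Δ = 126202756 − 126202756 = 0.
A repeated root: the line is tangent.

tangent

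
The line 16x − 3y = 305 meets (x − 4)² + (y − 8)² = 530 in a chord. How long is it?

2√265

The distance from (4, 8) to the line is 265/√265, and r² = 530.
Chord = 2√(r² − d²) = 2·√(265) = 2√265.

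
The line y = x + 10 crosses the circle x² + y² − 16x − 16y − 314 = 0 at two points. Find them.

(−11, −1) and (17, 27)

Substitute y = x + 10:
2x² − 12x − 374 = 0  ⟹  x² − 6x − 187 = 0
x = 17 or x = −11, giving (17, 27) and (−11, −1).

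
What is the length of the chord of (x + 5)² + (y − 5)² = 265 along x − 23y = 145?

√530

Express y = (−145 + x)/23 and substitute into the circle:
530x² + 4770x − 59360 = 0  ⟹  x² + 9x − 112 = 0
x = 7 or x = −16, giving (7, −6) and (−16, −7).
|(7, −6) − (−16, −7)| = √((23)² + (1)²) = √530.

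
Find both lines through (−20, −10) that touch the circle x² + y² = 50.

Write the tangent as mx − y + (−10 − m·(−20)) = 0 and set its distance from the centre to 5√2:
(20m − (10))² = 50(m² + 1)
7m² − 8m + 1 = 0, so m = 1 or m = 1/7.
Through (−20, −10) these give x − y = −10 and x − 7y = 50.

x − y = −10 and x − 7y = 50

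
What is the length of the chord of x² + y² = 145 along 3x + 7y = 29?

The distance from (0, 0) to the line is 29/√58, and r² = 145.
Half the chord is √(r² − d²) = √(261/2), so the full chord is 3√58.

3√58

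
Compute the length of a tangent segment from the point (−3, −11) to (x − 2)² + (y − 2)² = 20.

With centre O = (2, 2), |OP|² = 194 and r² = 20.
By the tangent–radius right angle, tangent length = √(|PO|² − r²) = √174.

√174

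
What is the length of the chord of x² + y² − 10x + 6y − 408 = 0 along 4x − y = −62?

2√17

Substitute y = 4x + 62:
17x² + 510x + 3808 = 0  ⟹  x² + 30x + 224 = 0
x = −14 or x = −16, giving (−14, 6) and (−16, −2).
Chord length = distance between (−14, 6) and (−16, −2) = √68 = 2√17.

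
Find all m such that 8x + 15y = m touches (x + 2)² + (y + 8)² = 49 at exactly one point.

Tangency holds when the distance from the centre (−2, −8) to the line equals the radius 7:
|8·(−2) + 15·(−8) − m| / √289 = 7
|m − (−136)| = 7·17, so m = −17 or m = −255.

m = −255 or m = −17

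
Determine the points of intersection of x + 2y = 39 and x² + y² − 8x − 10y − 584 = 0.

(−11, 25) and (29, 5)

Express y = (39 − x)/2 and substitute into the circle:
5x² − 90x − 1595 = 0  ⟹  x² − 18x − 319 = 0
x = 29 or x = −11, giving (29, 5) and (−11, 25).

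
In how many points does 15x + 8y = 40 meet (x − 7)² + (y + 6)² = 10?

2

Substituting the line into the circle gives 289x² − 3536x + 10240 = 0.
Discriminant = (−3536)² − 4·289·(10240) = 665856 > 0.
Two real roots: the line is a secant.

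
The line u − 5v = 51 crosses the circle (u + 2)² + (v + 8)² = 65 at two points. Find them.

(−9, −12) and (6, −9)

Express v = (−51 + u)/5 and substitute into the circle:
26u² + 78u − 1404 = 0  ⟹  u² + 3u − 54 = 0
u = 6 or u = −9, giving (6, −9) and (−9, −12).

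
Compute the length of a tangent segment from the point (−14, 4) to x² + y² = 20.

The centre is (0, 0) and r = 2√5. The square of the distance from P to the centre is 196 + 16 = 212.
The tangent meets the radius at right angles, so tangent² = |PO|² − r² = 212 − 20 = 192.

8√3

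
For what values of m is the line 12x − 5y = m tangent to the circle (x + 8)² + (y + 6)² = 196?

The line touches the circle iff its distance from (−8, −6) is 14:
|12·(−8) − 5·(−6) − m| / √169 = 14
|m − (−66)| = 14·13, so m = 116 or m = −248.

m = −248 or m = 116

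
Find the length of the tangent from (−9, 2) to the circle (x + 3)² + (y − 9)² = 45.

Centre (−3, 9), r² = 45. |PO|² = (−6)² + (−7)² = 85.
By the tangent–radius right angle, tangent length = √(|PO|² − r²) = √40 = 2√10.

2√10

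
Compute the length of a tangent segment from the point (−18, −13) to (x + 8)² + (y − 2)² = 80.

7√5

With centre O = (−8, 2), |OP|² = 325 and r² = 80.
Power of the point: PT² = |PO|² − r² = 245, so PT = 7√5.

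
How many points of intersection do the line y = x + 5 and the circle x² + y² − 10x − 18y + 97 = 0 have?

2

d² = (1·5 − 1·9 − (−5))²/2 = 1/2; r² = 9.
Since d² < r², the line cuts the circle twice.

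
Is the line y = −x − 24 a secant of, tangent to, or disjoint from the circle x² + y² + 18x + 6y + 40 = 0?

Substituting the line into the circle gives 2x² + 60x + 472 = 0.
Discriminant = (60)² − 4·2·(472) = −176 < 0.
No real roots: the line does not meet the circle.

disjoint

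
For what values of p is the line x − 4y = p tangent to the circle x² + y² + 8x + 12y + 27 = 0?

p = 20 ± 5√17

For a tangent, require d(centre, line) = r = 5.
|1·(−4) − 4·(−6) − p| / √17 = 5
|p − (20)| = 5√17.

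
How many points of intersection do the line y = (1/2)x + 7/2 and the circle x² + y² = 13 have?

2

Substituting the line into the circle gives 5x² + 14x − 3 = 0.
Δ = 196 − (−60) = 256.
Two real roots: the line is a secant.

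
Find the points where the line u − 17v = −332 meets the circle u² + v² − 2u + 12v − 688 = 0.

(−9, 19) and (8, 20)

Substitute v = (332 + u)/17:
290u² + 290u − 20880 = 0  ⟹  u² + u − 72 = 0
u = 8 or u = −9, giving (8, 20) and (−9, 19).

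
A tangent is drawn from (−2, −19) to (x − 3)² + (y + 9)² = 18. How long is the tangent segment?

√107

The centre is (3, −9) and r = 3√2. The square of the distance from P to the centre is 25 + 100 = 125.
By the tangent–radius right angle, tangent length = √(|PO|² − r²) = √107.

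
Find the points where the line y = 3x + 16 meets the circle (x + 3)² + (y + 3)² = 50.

Substitute y = 3x + 16:
10x² + 120x + 320 = 0  ⟹  x² + 12x + 32 = 0
x = −4 or x = −8, giving (−4, 4) and (−8, −8).

(−8, −8) and (−4, 4)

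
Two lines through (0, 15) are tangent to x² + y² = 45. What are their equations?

2x − y = −15 and 2x + y = 15

Write the tangent as mx − y + (15 − m·(0)) = 0 and set its distance from the centre to 3√5:
[m·(0) − (−15)]² = 45(m² + 1)
m² − 4 = 0, so m = 2 or m = −2.
With m = 2: 2x − y = −15. With m = −2: 2x + y = 15.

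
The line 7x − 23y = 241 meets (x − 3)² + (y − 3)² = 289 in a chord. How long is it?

Substitute y = (−241 + 7x)/23:
578x² − 7514x − 52020 = 0  ⟹  x² − 13x − 90 = 0
x = 18 or x = −5, giving (18, −5) and (−5, −12).
Chord length = distance between (18, −5) and (−5, −12) = √578 = 17√2.

17√2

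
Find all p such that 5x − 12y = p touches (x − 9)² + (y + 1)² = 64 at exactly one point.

p = −47 or p = 161

For a tangent, require d(centre, line) = r = 8.
|5·9 − 12·(−1) − p| / √169 = 8
|p − (57)| = 8·13, so p = 161 or p = −47.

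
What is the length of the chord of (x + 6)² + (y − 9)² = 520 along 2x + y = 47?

Centre (−6, 9), r² = 520. Perpendicular distance d from centre to line = |−50| / √5 = 50/√5.
Half the chord is √(r² − d²) = √(20), so the full chord is 4√5.

4√5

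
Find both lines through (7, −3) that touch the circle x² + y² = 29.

5x + 2y = 29 and 2x − 5y = 29

Let a tangent through (7, −3) have slope m. Its distance from (0, 0) must equal √29:
[m·(−7) − (3)]² = 29(m² + 1)
10m² + 21m − 10 = 0, so m = −5/2 or m = 2/5.
With m = −5/2: 5x + 2y = 29. With m = 2/5: 2x − 5y = 29.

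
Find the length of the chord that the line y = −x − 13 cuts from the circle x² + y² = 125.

The distance from (0, 0) to the line is 13/√2, and r² = 125.
Chord = 2√(r² − d²) = 2·√(81/2) = 9√2.

9√2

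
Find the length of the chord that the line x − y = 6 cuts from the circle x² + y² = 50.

8√2

Substitute y = x − 6:
2x² − 12x − 14 = 0  ⟹  x² − 6x − 7 = 0
x = 7 or x = −1, giving (7, 1) and (−1, −7).
|(7, 1) − (−1, −7)| = √((8)² + (8)²) = 8√2.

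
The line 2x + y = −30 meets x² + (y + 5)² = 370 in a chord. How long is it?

14√5

From the line, y = −2x − 30. Substituting:
5x² + 100x + 255 = 0  ⟹  x² + 20x + 51 = 0
x = −3 or x = −17, giving (−3, −24) and (−17, 4).
Chord length = distance between (−3, −24) and (−17, 4) = √980 = 14√5.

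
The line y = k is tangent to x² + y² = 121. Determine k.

The line touches the circle iff its distance from (0, 0) is 11:
|0·0 + 1·0 − k| / √1 = 11
|k| = 11, so k = 11 or k = −11.

k = −11 or k = 11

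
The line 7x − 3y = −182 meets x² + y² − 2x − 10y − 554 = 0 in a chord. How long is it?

2√58

The distance from (1, 5) to the line is 174/√58, and r² = 580.
Half the chord is √(r² − d²) = √(58), so the full chord is 2√58.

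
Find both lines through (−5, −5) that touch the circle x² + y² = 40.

Let a tangent through (−5, −5) have slope m. Its distance from (0, 0) must equal 2√10:
[m·(5) − (5)]² = 40(m² + 1)
3m² + 10m + 3 = 0, so m = −3 or m = −1/3.
With m = −3: 3x + y = −20. With m = −1/3: x + 3y = −20.

3x + y = −20 and x + 3y = −20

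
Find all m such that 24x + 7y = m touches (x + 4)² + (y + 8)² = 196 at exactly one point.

The line touches the circle iff its distance from (−4, −8) is 14:
|24·(−4) + 7·(−8) − m| / √625 = 14
|m − (−152)| = 14·25, so m = 198 or m = −502.

m = −502 or m = 198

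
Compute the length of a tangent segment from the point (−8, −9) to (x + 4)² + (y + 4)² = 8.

√33

The centre is (−4, −4) and r = 2√2. The square of the distance from P to the centre is 16 + 25 = 41.
The tangent meets the radius at right angles, so tangent² = |PO|² − r² = 41 − 8 = 33.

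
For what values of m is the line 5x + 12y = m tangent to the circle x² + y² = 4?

The line touches the circle iff its distance from (0, 0) is 2:
|5·0 + 12·0 − m| / √169 = 2
|m| = 2·13, so m = 26 or m = −26.

m = −26 or m = 26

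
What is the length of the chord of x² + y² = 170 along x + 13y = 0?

Express y = (−x)/13 and substitute into the circle:
170x² − 28730 = 0  ⟹  x² − 169 = 0
x = 13 or x = −13, giving (13, −1) and (−13, 1).
|(13, −1) − (−13, 1)| = √((26)² + (−2)²) = 2√170.

2√170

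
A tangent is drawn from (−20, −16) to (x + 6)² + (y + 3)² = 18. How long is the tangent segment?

Centre (−6, −3), r² = 18. |PO|² = (−14)² + (−13)² = 365.
By the tangent–radius right angle, tangent length = √(|PO|² − r²) = √347.

√347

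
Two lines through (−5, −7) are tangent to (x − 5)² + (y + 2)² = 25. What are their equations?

Write the tangent as mx − y + (−7 − m·(−5)) = 0 and set its distance from the centre to 5:
(10m − (5))² = 25(m² + 1)
3m² − 4m = 0, so m = 4/3 or m = 0.
Through (−5, −7) these give 4x − 3y = 1 and y = −7.

4x − 3y = 1 and y = −7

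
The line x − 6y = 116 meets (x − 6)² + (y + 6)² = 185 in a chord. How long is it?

From the line, y = (−116 + x)/6. Substituting:
37x² − 592x + 1036 = 0  ⟹  x² − 16x + 28 = 0
x = 14 or x = 2, giving (14, −17) and (2, −19).
|(14, −17) − (2, −19)| = √((12)² + (2)²) = 2√37.

2√37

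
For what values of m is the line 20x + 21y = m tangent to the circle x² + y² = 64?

Tangency holds when the distance from the centre (0, 0) to the line equals the radius 8:
|20·0 + 21·0 − m| / √841 = 8
|m| = 8·29, so m = 232 or m = −232.

m = −232 or m = 232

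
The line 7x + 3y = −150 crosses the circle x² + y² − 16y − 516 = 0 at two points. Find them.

Substitute y = (−150 − 7x)/3:
58x² + 2436x + 25056 = 0  ⟹  x² + 42x + 432 = 0
x = −18 or x = −24, giving (−18, −8) and (−24, 6).

(−24, 6) and (−18, −8)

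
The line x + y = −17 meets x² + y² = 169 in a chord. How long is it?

7√2

Substitute y = −x − 17:
2x² + 34x + 120 = 0  ⟹  x² + 17x + 60 = 0
x = −5 or x = −12, giving (−5, −12) and (−12, −5).
Chord length = distance between (−5, −12) and (−12, −5) = √98 = 7√2.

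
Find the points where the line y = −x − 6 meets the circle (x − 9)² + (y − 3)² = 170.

From the line, y = −x − 6. Substituting:
2x² − 8 = 0  ⟹  x² − 4 = 0
x = 2 or x = −2, giving (2, −8) and (−2, −4).

(−2, −4) and (2, −8)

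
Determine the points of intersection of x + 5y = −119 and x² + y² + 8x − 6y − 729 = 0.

(−19, −20) and (1, −24)

From the line, y = (−119 − x)/5. Substituting:
26x² + 468x − 494 = 0  ⟹  x² + 18x − 19 = 0
x = 1 or x = −19, giving (1, −24) and (−19, −20).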